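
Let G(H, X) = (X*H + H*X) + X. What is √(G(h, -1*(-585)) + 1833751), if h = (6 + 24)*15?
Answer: 2*√590209 ≈ 1536.5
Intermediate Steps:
h = 450 (h = 30*15 = 450)
G(H, X) = X + 2*H*X (G(H, X) = (H*X + H*X) + X = 2*H*X + X = X + 2*H*X)
√(G(h, -1*(-585)) + 1833751) = √((-1*(-585))*(1 + 2*450) + 1833751) = √(585*(1 + 900) + 1833751) = √(585*901 + 1833751) = √(527085 + 1833751) = √2360836 = 2*√590209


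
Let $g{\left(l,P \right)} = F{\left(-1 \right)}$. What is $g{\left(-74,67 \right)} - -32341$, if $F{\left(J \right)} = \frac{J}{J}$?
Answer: $32342$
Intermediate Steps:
$F{\left(J \right)} = 1$
$g{\left(l,P \right)} = 1$
$g{\left(-74,67 \right)} - -32341 = 1 - -32341 = 1 + 32341 = 32342$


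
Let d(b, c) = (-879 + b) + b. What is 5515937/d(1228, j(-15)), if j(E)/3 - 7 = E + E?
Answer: 5515937/1577 ≈ 3497.7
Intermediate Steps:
j(E) = 21 + 6*E (j(E) = 21 + 3*(E + E) = 21 + 3*(2*E) = 21 + 6*E)
d(b, c) = -879 + 2*b
5515937/d(1228, j(-15)) = 5515937/(-879 + 2*1228) = 5515937/(-879 + 2456) = 5515937/1577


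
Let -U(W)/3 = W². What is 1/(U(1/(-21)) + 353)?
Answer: 147/51890 ≈ 0.0028329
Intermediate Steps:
U(W) = -3*W²
1/(U(1/(-21)) + 353) = 1/(-3*(1/(-21))² + 353) = 1/(-3*(-1/21)² + 353) = 1/(-3*1/441 + 353) = 1/(-1/147 + 353) = 1/(51890/147) = 147/51890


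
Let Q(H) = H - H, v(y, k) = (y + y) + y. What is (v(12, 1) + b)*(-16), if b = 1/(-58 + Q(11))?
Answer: -16696/29 ≈ -575.72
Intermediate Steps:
v(y, k) = 3*y (v(y, k) = 2*y + y = 3*y)
Q(H) = 0
b = -1/58 (b = 1/(-58 + 0) = 1/(-58) = -1/58 ≈ -0.017241)
(v(12, 1) + b)*(-16) = (3*12 - 1/58)*(-16) = (36 - 1/58)*(-16) = (2087/58)*(-16) = -16696/29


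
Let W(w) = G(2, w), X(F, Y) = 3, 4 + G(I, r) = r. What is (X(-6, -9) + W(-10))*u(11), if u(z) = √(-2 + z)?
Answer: -33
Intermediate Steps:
G(I, r) = -4 + r
W(w) = -4 + w
(X(-6, -9) + W(-10))*u(11) = (3 + (-4 - 10))*√(-2 + 11) = (3 - 14)*√9 = -11*3 = -33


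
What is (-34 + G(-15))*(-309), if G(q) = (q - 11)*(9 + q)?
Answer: -37698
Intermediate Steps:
G(q) = (-11 + q)*(9 + q)
(-34 + G(-15))*(-309) = (-34 + (-99 + (-15)² - 2*(-15)))*(-309) = (-34 + (-99 + 225 + 30))*(-309) = (-34 + 156)*(-309) = 122*(-309) = -37698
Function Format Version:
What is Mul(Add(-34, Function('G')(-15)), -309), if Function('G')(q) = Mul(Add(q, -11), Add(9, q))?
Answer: -37698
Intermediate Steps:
Function('G')(q) = Mul(Add(-11, q), Add(9, q))
Mul(Add(-34, Function('G')(-15)), -309) = Mul(Add(-34, Add(-99, Pow(-15, 2), Mul(-2, -15))), -309) = Mul(Add(-34, Add(-99, 225, 30)), -309) = Mul(Add(-34, 156), -309) = Mul(122, -309) = -37698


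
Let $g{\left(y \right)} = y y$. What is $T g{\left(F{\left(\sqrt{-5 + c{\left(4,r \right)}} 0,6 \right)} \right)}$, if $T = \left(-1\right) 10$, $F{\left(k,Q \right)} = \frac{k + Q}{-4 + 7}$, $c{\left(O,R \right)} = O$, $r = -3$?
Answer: $-40$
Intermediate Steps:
$F{\left(k,Q \right)} = \frac{Q}{3} + \frac{k}{3}$ ($F{\left(k,Q \right)} = \frac{Q + k}{3} = \left(Q + k\right) \frac{1}{3} = \frac{Q}{3} + \frac{k}{3}$)
$T = -10$
$g{\left(y \right)} = y^{2}$
$T g{\left(F{\left(\sqrt{-5 + c{\left(4,r \right)}} 0,6 \right)} \right)} = - 10 \left(\frac{1}{3} \cdot 6 + \frac{\sqrt{-5 + 4} \cdot 0}{3}\right)^{2} = - 10 \left(2 + \frac{\sqrt{-1} \cdot 0}{3}\right)^{2} = - 10 \left(2 + \frac{i 0}{3}\right)^{2} = - 10 \left(2 + \frac{1}{3} \cdot 0\right)^{2} = - 10 \left(2 + 0\right)^{2} = - 10 \cdot 2^{2} = \left(-10\right) 4 = -40$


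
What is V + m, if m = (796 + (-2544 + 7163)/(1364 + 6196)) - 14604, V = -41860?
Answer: -420845461/7560 ≈ -55667.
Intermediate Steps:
m = -104383861/7560 (m = (796 + 4619/7560) - 14604 = 6022379/7560 - 14604 = -104383861/7560 ≈ -13807.)
V + m = -41860 - 104383861/7560 = -420845461/7560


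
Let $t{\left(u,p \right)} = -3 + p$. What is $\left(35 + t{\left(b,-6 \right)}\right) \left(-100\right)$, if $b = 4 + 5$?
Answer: $-2600$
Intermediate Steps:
$b = 9$
$\left(35 + t{\left(b,-6 \right)}\right) \left(-100\right) = \left(35 - 9\right) \left(-100\right) = 26 \left(-100\right) = -2600$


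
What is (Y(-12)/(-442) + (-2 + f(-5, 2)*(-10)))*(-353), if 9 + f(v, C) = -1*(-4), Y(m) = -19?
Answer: -7495955/442 ≈ -16959.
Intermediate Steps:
f(v, C) = -5 (f(v, C) = -9 - 1*(-4) = -9 + 4 = -5)
(Y(-12)/(-442) + (-2 + f(-5, 2)*(-10)))*(-353) = (-19/(-442) + (-2 - 5*(-10)))*(-353) = (-19*(-1/442) + (-2 + 50))*(-353) = (19/442 + 48)*(-353) = (21235/442)*(-353) = -7495955/442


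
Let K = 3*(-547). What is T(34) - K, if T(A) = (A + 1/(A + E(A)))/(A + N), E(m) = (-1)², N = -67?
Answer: 631388/385 ≈ 1640.0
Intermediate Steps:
K = -1641
E(m) = 1
T(A) = (A + 1/(1 + A))/(-67 + A) (T(A) = (A + 1/(A + 1))/(A - 67) = (A + 1/(1 + A))/(-67 + A))
T(34) - K = (1 + 34 + 34²)/(-67 + 34² - 66*34) - 1*(-1641) = (1 + 34 + 1156)/(-67 + 1156 - 2244) + 1641 = 1191/(-1155) + 1641 = -1/1155*1191 + 1641 = -397/385 + 1641 = 631388/385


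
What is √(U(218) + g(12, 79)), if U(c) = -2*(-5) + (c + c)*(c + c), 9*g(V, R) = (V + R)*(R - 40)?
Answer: √1714503/3 ≈ 436.46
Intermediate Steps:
g(V, R) = (-40 + R)*(R + V)/9 (g(V, R) = ((V + R)*(R - 40))/9 = ((R + V)*(-40 + R))/9 = ((-40 + R)*(R + V))/9 = (-40 + R)*(R + V)/9)
U(c) = 10 + 4*c² (U(c) = 10 + (2*c)*(2*c) = 10 + 4*c²)
√(U(218) + g(12, 79)) = √((10 + 4*218²) + (-40/9*79 - 40/9*12 + (⅑)*79² + (⅑)*79*12)) = √((10 + 4*47524) + (-3160/9 - 160/3 + (⅑)*6241 + 316/3)) = √((10 + 190096) + (-3160/9 - 160/3 + 6241/9 + 316/3)) = √(190106 + 1183/3) = √(571501/3) = √1714503/3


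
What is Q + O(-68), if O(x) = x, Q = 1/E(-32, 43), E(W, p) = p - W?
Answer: -5099/75 ≈ -67.987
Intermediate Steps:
Q = 1/75 (Q = 1/(43 - 1*(-32)) = 1/(43 + 32) = 1/75 ≈ 0.013333)
Q + O(-68) = 1/75 - 68 = -5099/75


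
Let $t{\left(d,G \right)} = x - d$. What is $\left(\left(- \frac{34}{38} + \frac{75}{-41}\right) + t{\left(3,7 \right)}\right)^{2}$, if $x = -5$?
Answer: $\frac{69789316}{606841} \approx 115.0$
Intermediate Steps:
$t{\left(d,G \right)} = -5 - d$
$\left(\left(- \frac{34}{38} + \frac{75}{-41}\right) + t{\left(3,7 \right)}\right)^{2} = \left(\left(- \frac{34}{38} + \frac{75}{-41}\right) - 8\right)^{2} = \left(\left(\left(-34\right) \frac{1}{38} + 75 \left(- \frac{1}{41}\right)\right) - 8\right)^{2} = \left(\left(- \frac{17}{19} - \frac{75}{41}\right) - 8\right)^{2} = \left(- \frac{2122}{779} - 8\right)^{2} = \left(- \frac{8354}{779}\right)^{2} = \frac{69789316}{606841}$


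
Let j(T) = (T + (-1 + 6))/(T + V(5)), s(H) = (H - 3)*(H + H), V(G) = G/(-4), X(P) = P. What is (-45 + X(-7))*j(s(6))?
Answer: -8528/139 ≈ -61.353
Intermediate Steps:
V(G) = -G/4 (V(G) = G*(-¼) = -G/4)
s(H) = 2*H*(-3 + H) (s(H) = (-3 + H)*(2*H) = 2*H*(-3 + H))
j(T) = (5 + T)/(-5/4 + T) (j(T) = (T + (-1 + 6))/(T - ¼*5) = (T + 5)/(T - 5/4) = (5 + T)/(-5/4 + T))
(-45 + X(-7))*j(s(6)) = (-45 - 7)*(4*(5 + 2*6*(-3 + 6))/(-5 + 4*(2*6*(-3 + 6)))) = -208*(5 + 2*6*3)/(-5 + 4*(2*6*3)) = -208*(5 + 36)/(-5 + 4*36) = -208*41/(-5 + 144) = -208*41/139 = -52*164/139 = -8528/139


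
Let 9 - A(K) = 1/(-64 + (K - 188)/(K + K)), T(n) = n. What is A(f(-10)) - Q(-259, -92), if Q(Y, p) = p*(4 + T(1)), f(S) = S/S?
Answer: 147737/315 ≈ 469.01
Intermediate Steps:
f(S) = 1
A(K) = 9 - 1/(-64 + (-188 + K)/(2*K)) (A(K) = 9 - 1/(-64 + (K - 188)/(K + K)) = 9 - 1/(-64 + (-188 + K)/((2*K))) = 9 - 1/(-64 + (-188 + K)*(1/(2*K))) = 9 - 1/(-64 + (-188 + K)/(2*K)))
Q(Y, p) = 5*p (Q(Y, p) = p*(4 + 1) = p*5 = 5*p)
A(f(-10)) - Q(-259, -92) = (1692 + 1145*1)/(188 + 127*1) - 5*(-92) = (1692 + 1145)/(188 + 127) - 1*(-460) = 2837/315 + 460 = 147737/315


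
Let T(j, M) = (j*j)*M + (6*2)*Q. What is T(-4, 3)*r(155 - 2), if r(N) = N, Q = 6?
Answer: 18360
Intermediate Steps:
T(j, M) = 72 + M*j² (T(j, M) = (j*j)*M + (6*2)*6 = j²*M + 12*6 = M*j² + 72 = 72 + M*j²)
T(-4, 3)*r(155 - 2) = (72 + 3*(-4)²)*(155 - 2) = (72 + 3*16)*153 = (72 + 48)*153 = 120*153 = 18360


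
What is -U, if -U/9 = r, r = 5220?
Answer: 46980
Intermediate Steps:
U = -46980 (U = -9*5220 = -46980)
-U = -1*(-46980) = 46980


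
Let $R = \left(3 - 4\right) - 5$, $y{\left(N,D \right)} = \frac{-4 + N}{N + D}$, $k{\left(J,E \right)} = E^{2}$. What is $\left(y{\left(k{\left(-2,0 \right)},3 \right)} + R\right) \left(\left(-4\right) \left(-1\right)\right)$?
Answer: $- \frac{88}{3} \approx -29.333$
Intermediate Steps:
$y{\left(N,D \right)} = \frac{-4 + N}{D + N}$
$R = -6$ ($R = -1 - 5 = -6$)
$\left(y{\left(k{\left(-2,0 \right)},3 \right)} + R\right) \left(\left(-4\right) \left(-1\right)\right) = \left(\frac{-4 + 0^{2}}{3 + 0^{2}} - 6\right) \left(\left(-4\right) \left(-1\right)\right) = \left(\frac{-4 + 0}{3 + 0} - 6\right) 4 = \left(\frac{1}{3} \left(-4\right) - 6\right) 4 = \left(- \frac{4}{3} - 6\right) 4 = \left(- \frac{22}{3}\right) 4 = - \frac{88}{3}$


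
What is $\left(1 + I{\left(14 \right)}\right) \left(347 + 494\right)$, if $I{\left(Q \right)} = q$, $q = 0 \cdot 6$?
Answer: $841$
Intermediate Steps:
$q = 0$
$I{\left(Q \right)} = 0$
$\left(1 + I{\left(14 \right)}\right) \left(347 + 494\right) = \left(1 + 0\right) \left(347 + 494\right) = 1 \cdot 841 = 841$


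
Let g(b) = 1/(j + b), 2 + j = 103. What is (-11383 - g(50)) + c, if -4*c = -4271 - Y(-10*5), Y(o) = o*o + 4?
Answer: -5852311/604 ≈ -9689.3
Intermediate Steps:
j = 101 (j = -2 + 103 = 101)
g(b) = 1/(101 + b)
Y(o) = 4 + o**2 (Y(o) = o**2 + 4 = 4 + o**2)
c = 6775/4 (c = -(-4271 - (4 + (-10*5)**2))/4 = -(-4271 - (4 + (-50)**2))/4 = -(-4271 - (4 + 2500))/4 = -(-4271 - 1*2504)/4 = -(-4271 - 2504)/4 = -1/4*(-6775) = 6775/4 ≈ 1693.8)
(-11383 - g(50)) + c = (-11383 - 1/(101 + 50)) + 6775/4 = (-11383 - 1/151) + 6775/4 = -1718834/151 + 6775/4 = -5852311/604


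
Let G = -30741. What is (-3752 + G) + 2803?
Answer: -31690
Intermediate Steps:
(-3752 + G) + 2803 = (-3752 - 30741) + 2803 = -34493 + 2803 = -31690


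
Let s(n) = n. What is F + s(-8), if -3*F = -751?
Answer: 727/3 ≈ 242.33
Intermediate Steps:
F = 751/3 (F = -1/3*(-751) = 751/3 ≈ 250.33)
F + s(-8) = 751/3 - 8 = 727/3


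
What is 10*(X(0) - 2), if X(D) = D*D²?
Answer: -20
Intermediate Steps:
X(D) = D³
10*(X(0) - 2) = 10*(0³ - 2) = 10*(0 - 2) = 10*(-2) = -20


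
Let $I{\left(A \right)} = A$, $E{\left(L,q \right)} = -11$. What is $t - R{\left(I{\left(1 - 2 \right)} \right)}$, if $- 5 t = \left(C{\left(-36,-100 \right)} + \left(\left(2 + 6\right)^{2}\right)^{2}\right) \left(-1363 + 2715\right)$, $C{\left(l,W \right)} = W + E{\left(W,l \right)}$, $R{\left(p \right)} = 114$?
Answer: $-1077658$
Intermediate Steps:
$C{\left(l,W \right)} = -11 + W$ ($C{\left(l,W \right)} = W - 11 = -11 + W$)
$t = -1077544$ ($t = - \frac{\left(\left(-11 - 100\right) + \left(\left(2 + 6\right)^{2}\right)^{2}\right) \left(-1363 + 2715\right)}{5} = - \frac{\left(-111 + \left(8^{2}\right)^{2}\right) 1352}{5} = - \frac{\left(-111 + 64^{2}\right) 1352}{5} = - \frac{\left(-111 + 4096\right) 1352}{5} = - \frac{3985 \cdot 1352}{5} = \left(- \frac{1}{5}\right) 5387720 = -1077544$)
$t - R{\left(I{\left(1 - 2 \right)} \right)} = -1077544 - 114 = -1077658$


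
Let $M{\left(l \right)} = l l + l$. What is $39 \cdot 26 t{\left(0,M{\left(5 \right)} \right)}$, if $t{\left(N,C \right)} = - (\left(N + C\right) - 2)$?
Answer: $-28392$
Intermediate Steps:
$M{\left(l \right)} = l + l^{2}$ ($M{\left(l \right)} = l^{2} + l = l + l^{2}$)
$t{\left(N,C \right)} = 2 - C - N$ ($t{\left(N,C \right)} = - (\left(C + N\right) - 2) = - (-2 + C + N) = 2 - C - N$)
$39 \cdot 26 t{\left(0,M{\left(5 \right)} \right)} = 39 \cdot 26 \left(2 - 5 \left(1 + 5\right) - 0\right) = 1014 \left(2 - 5 \cdot 6 + 0\right) = 1014 \left(2 - 30 + 0\right) = 1014 \left(-28\right) = -28392$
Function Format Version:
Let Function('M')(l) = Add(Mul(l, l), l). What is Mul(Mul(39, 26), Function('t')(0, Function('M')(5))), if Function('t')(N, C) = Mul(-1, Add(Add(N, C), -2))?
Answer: -28392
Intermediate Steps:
Function('M')(l) = Add(l, Pow(l, 2)) (Function('M')(l) = Add(Pow(l, 2), l) = Add(l, Pow(l, 2)))
Function('t')(N, C) = Add(2, Mul(-1, C), Mul(-1, N)) (Function('t')(N, C) = Mul(-1, Add(Add(C, N), -2)) = Mul(-1, Add(-2, C, N)) = Add(2, Mul(-1, C), Mul(-1, N)))
Mul(Mul(39, 26), Function('t')(0, Function('M')(5))) = Mul(Mul(39, 26), Add(2, Mul(-1, Mul(5, Add(1, 5))), Mul(-1, 0))) = Mul(1014, Add(2, Mul(-1, Mul(5, 6)), 0)) = Mul(1014, Add(2, Mul(-1, 30), 0)) = Mul(1014, Add(2, -30, 0)) = Mul(1014, -28) = -28392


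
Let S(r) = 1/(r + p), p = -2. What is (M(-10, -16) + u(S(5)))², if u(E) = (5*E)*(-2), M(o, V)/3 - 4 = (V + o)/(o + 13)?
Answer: 2704/9 ≈ 300.44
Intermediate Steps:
S(r) = 1/(-2 + r) (S(r) = 1/(r - 2) = 1/(-2 + r))
M(o, V) = 12 + 3*(V + o)/(13 + o) (M(o, V) = 12 + 3*((V + o)/(o + 13)) = 12 + 3*((V + o)/(13 + o)) = 12 + 3*(V + o)/(13 + o))
u(E) = -10*E
(M(-10, -16) + u(S(5)))² = (3*(52 - 16 + 5*(-10))/(13 - 10) - 10/(-2 + 5))² = (3*(52 - 16 - 50)/3 - 10/3)² = (3*(⅓)*(-14) - 10*⅓)² = (-14 - 10/3)² = (-52/3)² = 2704/9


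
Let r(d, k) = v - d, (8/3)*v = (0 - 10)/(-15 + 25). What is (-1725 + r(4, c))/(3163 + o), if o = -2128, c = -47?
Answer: -2767/1656 ≈ -1.6709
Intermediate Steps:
v = -3/8 (v = 3*((0 - 10)/(-15 + 25))/8 = 3*(-10/10)/8 = 3*(-10*1/10)/8 = (3/8)*(-1) = -3/8 ≈ -0.37500)
r(d, k) = -3/8 - d
(-1725 + r(4, c))/(3163 + o) = (-1725 + (-3/8 - 1*4))/(3163 - 2128) = (-1725 + (-3/8 - 4))/1035 = (-1725 - 35/8)*(1/1035) = -13835/8*1/1035 = -2767/1656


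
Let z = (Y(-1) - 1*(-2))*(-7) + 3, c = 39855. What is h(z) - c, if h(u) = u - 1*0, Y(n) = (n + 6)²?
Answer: -40041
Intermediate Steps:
Y(n) = (6 + n)²
z = -186 (z = ((6 - 1)² - 1*(-2))*(-7) + 3 = (5² + 2)*(-7) + 3 = (25 + 2)*(-7) + 3 = 27*(-7) + 3 = -189 + 3 = -186)
h(u) = u (h(u) = u + 0 = u)
h(z) - c = -186 - 1*39855 = -186 - 39855 = -40041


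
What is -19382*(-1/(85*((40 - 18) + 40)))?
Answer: 9691/2635 ≈ 3.6778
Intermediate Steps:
-19382*(-1/(85*((40 - 18) + 40))) = -19382*(-1/(85*(22 + 40))) = -19382/(62*(-85)) = -19382/(-5270) = -19382*(-1/5270) = 9691/2635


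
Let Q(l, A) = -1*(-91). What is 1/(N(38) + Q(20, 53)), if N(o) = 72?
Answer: 1/163 ≈ 0.0061350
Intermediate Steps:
Q(l, A) = 91
1/(N(38) + Q(20, 53)) = 1/(72 + 91) = 1/163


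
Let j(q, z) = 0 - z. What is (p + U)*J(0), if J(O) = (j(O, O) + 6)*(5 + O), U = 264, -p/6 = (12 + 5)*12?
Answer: -28800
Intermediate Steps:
p = -1224 (p = -6*(12 + 5)*12 = -102*12 = -6*204 = -1224)
j(q, z) = -z
J(O) = (5 + O)*(6 - O) (J(O) = (-O + 6)*(5 + O) = (6 - O)*(5 + O) = (5 + O)*(6 - O))
(p + U)*J(0) = (-1224 + 264)*(30 + 0 - 1*0²) = -960*(30 + 0 - 1*0) = -960*(30 + 0 + 0) = -960*30 = -28800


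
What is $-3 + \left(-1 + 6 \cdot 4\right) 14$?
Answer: $319$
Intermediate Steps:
$-3 + \left(-1 + 6 \cdot 4\right) 14 = -3 + \left(-1 + 24\right) 14 = -3 + 23 \cdot 14 = -3 + 322 = 319$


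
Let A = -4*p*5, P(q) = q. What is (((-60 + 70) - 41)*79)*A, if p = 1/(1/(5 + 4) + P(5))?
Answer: 220410/23 ≈ 9583.0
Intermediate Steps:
p = 9/46 (p = 1/(1/(5 + 4) + 5) = 1/(1/9 + 5) = 1/(46/9) = 9/46 ≈ 0.19565)
A = -90/23 (A = -4*9/46*5 = -18/23*5 = -90/23 ≈ -3.9130)
(((-60 + 70) - 41)*79)*A = (((-60 + 70) - 41)*79)*(-90/23) = ((10 - 41)*79)*(-90/23) = -31*79*(-90/23) = -2449*(-90/23) = 220410/23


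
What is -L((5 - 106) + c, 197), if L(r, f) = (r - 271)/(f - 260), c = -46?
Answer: -418/63 ≈ -6.6349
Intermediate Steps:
L(r, f) = (-271 + r)/(-260 + f)
-L((5 - 106) + c, 197) = -(-271 + ((5 - 106) - 46))/(-260 + 197) = -(-271 + (-101 - 46))/(-63) = -(-1)*(-271 - 147)/63 = -(-1)*(-418)/63 = -1*418/63 = -418/63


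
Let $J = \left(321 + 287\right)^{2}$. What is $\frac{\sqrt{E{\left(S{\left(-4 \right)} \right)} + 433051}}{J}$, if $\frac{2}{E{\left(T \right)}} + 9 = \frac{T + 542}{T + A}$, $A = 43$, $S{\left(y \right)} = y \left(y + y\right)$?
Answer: $\frac{\sqrt{4417538101}}{37336064} \approx 0.0017802$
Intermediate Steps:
$S{\left(y \right)} = 2 y^{2}$ ($S{\left(y \right)} = y 2 y = 2 y^{2}$)
$E{\left(T \right)} = \frac{2}{-9 + \frac{542 + T}{43 + T}}$ ($E{\left(T \right)} = \frac{2}{-9 + \frac{T + 542}{T + 43}} = \frac{2}{-9 + \frac{542 + T}{43 + T}}$)
$J = 369664$ ($J = 608^{2} = 369664$)
$\frac{\sqrt{E{\left(S{\left(-4 \right)} \right)} + 433051}}{J} = \frac{\sqrt{\frac{2 \left(-43 - 2 \left(-4\right)^{2}\right)}{-155 + 8 \cdot 2 \left(-4\right)^{2}} + 433051}}{369664} = \sqrt{\frac{2 \left(-43 - 2 \cdot 16\right)}{-155 + 8 \cdot 2 \cdot 16} + 433051} \cdot \frac{1}{369664} = \sqrt{\frac{2 \left(-43 - 32\right)}{-155 + 8 \cdot 32} + 433051} \cdot \frac{1}{369664} = \sqrt{\frac{2 \left(-43 - 32\right)}{-155 + 256} + 433051} \cdot \frac{1}{369664} = \sqrt{2 \cdot \frac{1}{101} \left(-75\right) + 433051} \cdot \frac{1}{369664} = \sqrt{- \frac{150}{101} + 433051} \cdot \frac{1}{369664} = \sqrt{\frac{43738001}{101}} \cdot \frac{1}{369664} = \frac{\sqrt{4417538101}}{101} \cdot \frac{1}{369664} = \frac{\sqrt{4417538101}}{37336064}$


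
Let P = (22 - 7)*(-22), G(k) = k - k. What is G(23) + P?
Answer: -330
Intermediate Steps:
G(k) = 0
P = -330 (P = 15*(-22) = -330)
G(23) + P = 0 - 330 = -330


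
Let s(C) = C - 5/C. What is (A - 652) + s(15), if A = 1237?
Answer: 1799/3 ≈ 599.67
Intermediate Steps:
(A - 652) + s(15) = (1237 - 652) + (15 - 5/15) = 585 + (15 - 5*1/15) = 585 + (15 - ⅓) = 585 + 44/3 = 1799/3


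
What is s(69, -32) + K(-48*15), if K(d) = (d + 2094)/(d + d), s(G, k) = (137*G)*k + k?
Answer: -72606949/240 ≈ -3.0253e+5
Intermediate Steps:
s(G, k) = k + 137*G*k (s(G, k) = 137*G*k + k = k + 137*G*k)
K(d) = (2094 + d)/(2*d) (K(d) = (2094 + d)/((2*d)) = (2094 + d)*(1/(2*d)) = (2094 + d)/(2*d))
s(69, -32) + K(-48*15) = -32*(1 + 137*69) + (2094 - 48*15)/(2*((-48*15))) = -32*(1 + 9453) + (1/2)*(2094 - 720)/(-720) = -32*9454 + (1/2)*(-1/720)*1374 = -302528 - 229/240 = -72606949/240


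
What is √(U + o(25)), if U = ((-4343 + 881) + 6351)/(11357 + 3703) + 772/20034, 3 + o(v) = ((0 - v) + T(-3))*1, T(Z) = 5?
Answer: I*√1599323463348135/8380890 ≈ 4.7718*I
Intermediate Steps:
o(v) = 2 - v (o(v) = -3 + ((0 - v) + 5)*1 = -3 + (-v + 5)*1 = -3 + (5 - v)*1 = -3 + (5 - v) = 2 - v)
U = 11584091/50285340 (U = (-3462 + 6351)/15060 + 772*(1/20034) = 2889*(1/15060) + 386/10017 = 963/5020 + 386/10017 = 11584091/50285340 ≈ 0.23037)
√(U + o(25)) = √(11584091/50285340 + (2 - 1*25)) = √(11584091/50285340 + (2 - 25)) = √(11584091/50285340 - 23) = √(-1144978729/50285340) = I*√1599323463348135/8380890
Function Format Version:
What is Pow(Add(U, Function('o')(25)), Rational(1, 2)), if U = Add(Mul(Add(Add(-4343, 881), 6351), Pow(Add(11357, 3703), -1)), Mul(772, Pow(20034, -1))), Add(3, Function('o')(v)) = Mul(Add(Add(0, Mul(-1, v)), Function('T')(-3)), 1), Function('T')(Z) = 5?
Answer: Mul(Rational(1, 8380890), I, Pow(1599323463348135, Rational(1, 2))) ≈ Mul(4.7718, I)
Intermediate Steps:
Function('o')(v) = Add(2, Mul(-1, v)) (Function('o')(v) = Add(-3, Mul(Add(Add(0, Mul(-1, v)), 5), 1)) = Add(-3, Mul(Add(Mul(-1, v), 5), 1)) = Add(-3, Mul(Add(5, Mul(-1, v)), 1)) = Add(-3, Add(5, Mul(-1, v))) = Add(2, Mul(-1, v)))
U = Rational(11584091, 50285340) (U = Add(Mul(Add(-3462, 6351), Pow(15060, -1)), Mul(772, Rational(1, 20034))) = Add(Mul(2889, Rational(1, 15060)), Rational(386, 10017)) = Add(Rational(963, 5020), Rational(386, 10017)) = Rational(11584091, 50285340) ≈ 0.23037)
Pow(Add(U, Function('o')(25)), Rational(1, 2)) = Pow(Add(Rational(11584091, 50285340), Add(2, Mul(-1, 25))), Rational(1, 2)) = Pow(Add(Rational(11584091, 50285340), Add(2, -25)), Rational(1, 2)) = Pow(Add(Rational(11584091, 50285340), -23), Rational(1, 2)) = Pow(Rational(-1144978729, 50285340), Rational(1, 2)) = Mul(Rational(1, 8380890), I, Pow(1599323463348135, Rational(1, 2)))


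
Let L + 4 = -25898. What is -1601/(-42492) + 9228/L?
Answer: -19480393/61145988 ≈ -0.31859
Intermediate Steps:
L = -25902 (L = -4 - 25898 = -25902)
-1601/(-42492) + 9228/L = -1601/(-42492) + 9228/(-25902) = -1601*(-1/42492) + 9228*(-1/25902) = 1601/42492 - 1538/4317 = -19480393/61145988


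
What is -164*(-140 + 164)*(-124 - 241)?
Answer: 1436640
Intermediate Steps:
-164*(-140 + 164)*(-124 - 241) = -3936*(-365) = -164*(-8760) = 1436640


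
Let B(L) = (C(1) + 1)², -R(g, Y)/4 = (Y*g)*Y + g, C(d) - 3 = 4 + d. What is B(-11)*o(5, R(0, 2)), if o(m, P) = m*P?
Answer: 0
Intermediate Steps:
C(d) = 7 + d (C(d) = 3 + (4 + d) = 7 + d)
R(g, Y) = -4*g - 4*g*Y² (R(g, Y) = -4*((Y*g)*Y + g) = -4*(g*Y² + g) = -4*(g + g*Y²) = -4*g - 4*g*Y²)
B(L) = 81 (B(L) = ((7 + 1) + 1)² = (8 + 1)² = 9² = 81)
o(m, P) = P*m
B(-11)*o(5, R(0, 2)) = 81*(-4*0*(1 + 2²)*5) = 81*(-4*0*(1 + 4)*5) = 81*(-4*0*5*5) = 81*(0*5) = 81*0 = 0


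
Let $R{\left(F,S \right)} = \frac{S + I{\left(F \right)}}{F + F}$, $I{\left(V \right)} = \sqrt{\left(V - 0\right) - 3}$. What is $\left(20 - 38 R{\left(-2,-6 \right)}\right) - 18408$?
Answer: $-18445 + \frac{19 i \sqrt{5}}{2} \approx -18445.0 + 21.243 i$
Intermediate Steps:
$I{\left(V \right)} = \sqrt{-3 + V}$ ($I{\left(V \right)} = \sqrt{\left(V + 0\right) - 3} = \sqrt{V - 3} = \sqrt{-3 + V}$)
$R{\left(F,S \right)} = \frac{S + \sqrt{-3 + F}}{2 F}$ ($R{\left(F,S \right)} = \frac{S + \sqrt{-3 + F}}{F + F} = \frac{S + \sqrt{-3 + F}}{2 F}$)
$\left(20 - 38 R{\left(-2,-6 \right)}\right) - 18408 = \left(20 - 38 \frac{-6 + \sqrt{-3 - 2}}{2 \left(-2\right)}\right) - 18408 = \left(20 - 38 \cdot \frac{1}{2} \left(- \frac{1}{2}\right) \left(-6 + \sqrt{-5}\right)\right) - 18408 = \left(20 - 38 \cdot \frac{1}{2} \left(- \frac{1}{2}\right) \left(-6 + i \sqrt{5}\right)\right) - 18408 = \left(20 - 38 \left(\frac{3}{2} - \frac{i \sqrt{5}}{4}\right)\right) - 18408 = \left(20 - \left(57 - \frac{19 i \sqrt{5}}{2}\right)\right) - 18408 = \left(-37 + \frac{19 i \sqrt{5}}{2}\right) - 18408 = -18445 + \frac{19 i \sqrt{5}}{2}$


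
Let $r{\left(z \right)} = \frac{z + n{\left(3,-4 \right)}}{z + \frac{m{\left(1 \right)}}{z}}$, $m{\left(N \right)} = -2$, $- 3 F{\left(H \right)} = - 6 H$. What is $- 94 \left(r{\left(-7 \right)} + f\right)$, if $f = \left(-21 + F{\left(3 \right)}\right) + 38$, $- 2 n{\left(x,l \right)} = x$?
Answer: $-2281$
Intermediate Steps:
$F{\left(H \right)} = 2 H$ ($F{\left(H \right)} = - \frac{\left(-6\right) H}{3} = 2 H$)
$n{\left(x,l \right)} = - \frac{x}{2}$
$f = 23$ ($f = \left(-21 + 2 \cdot 3\right) + 38 = \left(-21 + 6\right) + 38 = -15 + 38 = 23$)
$r{\left(z \right)} = \frac{- \frac{3}{2} + z}{z - \frac{2}{z}}$ ($r{\left(z \right)} = \frac{z - \frac{3}{2}}{z - \frac{2}{z}} = \frac{- \frac{3}{2} + z}{z - \frac{2}{z}}$)
$- 94 \left(r{\left(-7 \right)} + f\right) = - 94 \left(\frac{1}{2} \left(-7\right) \frac{1}{-2 + \left(-7\right)^{2}} \left(-3 + 2 \left(-7\right)\right) + 23\right) = - 94 \left(\frac{1}{2} \left(-7\right) \frac{1}{-2 + 49} \left(-3 - 14\right) + 23\right) = - 94 \left(\frac{1}{2} \left(-7\right) \frac{1}{47} \left(-17\right) + 23\right) = - 94 \left(\frac{119}{94} + 23\right) = \left(-94\right) \frac{2281}{94} = -2281$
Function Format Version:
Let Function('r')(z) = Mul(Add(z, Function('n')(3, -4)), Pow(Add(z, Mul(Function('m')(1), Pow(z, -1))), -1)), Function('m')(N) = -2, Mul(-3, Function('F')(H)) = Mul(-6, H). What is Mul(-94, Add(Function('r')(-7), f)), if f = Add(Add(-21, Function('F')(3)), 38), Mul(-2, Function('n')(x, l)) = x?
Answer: -2281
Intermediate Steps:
Function('F')(H) = Mul(2, H) (Function('F')(H) = Mul(Rational(-1, 3), Mul(-6, H)) = Mul(2, H))
Function('n')(x, l) = Mul(Rational(-1, 2), x)
f = 23 (f = Add(Add(-21, Mul(2, 3)), 38) = Add(Add(-21, 6), 38) = Add(-15, 38) = 23)
Function('r')(z) = Mul(Pow(Add(z, Mul(-2, Pow(z, -1))), -1), Add(Rational(-3, 2), z)) (Function('r')(z) = Mul(Add(z, Mul(Rational(-1, 2), 3)), Pow(Add(z, Mul(-2, Pow(z, -1))), -1)) = Mul(Add(z, Rational(-3, 2)), Pow(Add(z, Mul(-2, Pow(z, -1))), -1)) = Mul(Add(Rational(-3, 2), z), Pow(Add(z, Mul(-2, Pow(z, -1))), -1)) = Mul(Pow(Add(z, Mul(-2, Pow(z, -1))), -1), Add(Rational(-3, 2), z)))
Mul(-94, Add(Function('r')(-7), f)) = Mul(-94, Add(Mul(Rational(1, 2), -7, Pow(Add(-2, Pow(-7, 2)), -1), Add(-3, Mul(2, -7))), 23)) = Mul(-94, Add(Mul(Rational(1, 2), -7, Pow(Add(-2, 49), -1), Add(-3, -14)), 23)) = Mul(-94, Add(Mul(Rational(1, 2), -7, Pow(47, -1), -17), 23)) = Mul(-94, Add(Mul(Rational(1, 2), -7, Rational(1, 47), -17), 23)) = Mul(-94, Add(Rational(119, 94), 23)) = Mul(-94, Rational(2281, 94)) = -2281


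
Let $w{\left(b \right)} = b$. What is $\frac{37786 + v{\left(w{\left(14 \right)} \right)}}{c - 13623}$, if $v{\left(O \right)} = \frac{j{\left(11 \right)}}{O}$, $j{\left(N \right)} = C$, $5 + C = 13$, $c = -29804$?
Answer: $- \frac{264506}{303989} \approx -0.87012$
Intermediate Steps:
$C = 8$ ($C = -5 + 13 = 8$)
$j{\left(N \right)} = 8$
$v{\left(O \right)} = \frac{8}{O}$
$\frac{37786 + v{\left(w{\left(14 \right)} \right)}}{c - 13623} = \frac{37786 + \frac{8}{14}}{-29804 - 13623} = \frac{37786 + 8 \cdot \frac{1}{14}}{-43427} = \left(37786 + \frac{4}{7}\right) \left(- \frac{1}{43427}\right) = \frac{264506}{7} \left(- \frac{1}{43427}\right) = - \frac{264506}{303989}$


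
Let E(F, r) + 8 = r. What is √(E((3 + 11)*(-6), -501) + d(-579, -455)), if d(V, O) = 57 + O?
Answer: I*√907 ≈ 30.116*I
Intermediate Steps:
E(F, r) = -8 + r
√(E((3 + 11)*(-6), -501) + d(-579, -455)) = √((-8 - 501) + (57 - 455)) = √(-509 - 398) = √(-907) = I*√907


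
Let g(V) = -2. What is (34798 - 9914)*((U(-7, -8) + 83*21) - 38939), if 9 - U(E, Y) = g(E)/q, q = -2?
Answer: -925386192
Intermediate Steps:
U(E, Y) = 8 (U(E, Y) = 9 - (-2)/(-2) = 9 - (-2)*(-1)/2 = 9 - 1*1 = 9 - 1 = 8)
(34798 - 9914)*((U(-7, -8) + 83*21) - 38939) = (34798 - 9914)*((8 + 83*21) - 38939) = 24884*((8 + 1743) - 38939) = 24884*(1751 - 38939) = 24884*(-37188) = -925386192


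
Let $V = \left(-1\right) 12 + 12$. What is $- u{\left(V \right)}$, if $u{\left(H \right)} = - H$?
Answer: $0$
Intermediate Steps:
$V = 0$ ($V = -12 + 12 = 0$)
$- u{\left(V \right)} = - \left(-1\right) 0 = \left(-1\right) 0 = 0$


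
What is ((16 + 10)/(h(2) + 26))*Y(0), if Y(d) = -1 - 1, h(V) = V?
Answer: -13/7 ≈ -1.8571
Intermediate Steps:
Y(d) = -2
((16 + 10)/(h(2) + 26))*Y(0) = ((16 + 10)/(2 + 26))*(-2) = (26/28)*(-2) = (26*(1/28))*(-2) = (13/14)*(-2) = -13/7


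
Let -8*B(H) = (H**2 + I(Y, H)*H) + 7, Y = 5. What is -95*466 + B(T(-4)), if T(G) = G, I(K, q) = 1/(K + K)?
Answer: -1770913/40 ≈ -44273.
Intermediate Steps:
I(K, q) = 1/(2*K)
B(H) = -7/8 - H**2/8 - H/80 (B(H) = -((H**2 + ((1/2)/5)*H) + 7)/8 = -((H**2 + ((1/2)*(1/5))*H) + 7)/8 = -((H**2 + H/10) + 7)/8 = -(7 + H**2 + H/10)/8 = -7/8 - H**2/8 - H/80)
-95*466 + B(T(-4)) = -95*466 + (-7/8 - 1/8*(-4)**2 - 1/80*(-4)) = -44270 + (-7/8 - 1/8*16 + 1/20) = -44270 + (-7/8 - 2 + 1/20) = -44270 - 113/40 = -1770913/40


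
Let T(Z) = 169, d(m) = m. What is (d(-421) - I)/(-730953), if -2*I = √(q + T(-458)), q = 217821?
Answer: 421/730953 - √217990/1461906 ≈ 0.00025659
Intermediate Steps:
I = -√217990/2 (I = -√(217821 + 169)/2 = -√217990/2 ≈ -233.45)
(d(-421) - I)/(-730953) = (-421 - (-1)*√217990/2)/(-730953) = (-421 + √217990/2)*(-1/730953) = 421/730953 - √217990/1461906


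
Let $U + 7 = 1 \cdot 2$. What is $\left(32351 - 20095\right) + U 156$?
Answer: $11476$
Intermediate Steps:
$U = -5$ ($U = -7 + 1 \cdot 2 = -7 + 2 = -5$)
$\left(32351 - 20095\right) + U 156 = \left(32351 - 20095\right) - 780 = 12256 - 780 = 11476$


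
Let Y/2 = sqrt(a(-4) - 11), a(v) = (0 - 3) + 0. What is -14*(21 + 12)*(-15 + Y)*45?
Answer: 311850 - 41580*I*sqrt(14) ≈ 3.1185e+5 - 1.5558e+5*I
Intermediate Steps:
a(v) = -3 (a(v) = -3 + 0 = -3)
Y = 2*I*sqrt(14) (Y = 2*sqrt(-3 - 11) = 2*sqrt(-14) = 2*(I*sqrt(14)) = 2*I*sqrt(14) ≈ 7.4833*I)
-14*(21 + 12)*(-15 + Y)*45 = -14*(21 + 12)*(-15 + 2*I*sqrt(14))*45 = -462*(-15 + 2*I*sqrt(14))*45 = -14*(-495 + 66*I*sqrt(14))*45 = (6930 - 924*I*sqrt(14))*45 = 311850 - 41580*I*sqrt(14)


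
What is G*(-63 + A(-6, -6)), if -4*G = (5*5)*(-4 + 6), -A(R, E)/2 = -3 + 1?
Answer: 1475/2 ≈ 737.50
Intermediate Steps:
A(R, E) = 4 (A(R, E) = -2*(-3 + 1) = -2*(-2) = 4)
G = -25/2 (G = -5*5*(-4 + 6)/4 = -25*2/4 = -1/4*50 = -25/2 ≈ -12.500)
G*(-63 + A(-6, -6)) = -25*(-63 + 4)/2 = -25/2*(-59) = 1475/2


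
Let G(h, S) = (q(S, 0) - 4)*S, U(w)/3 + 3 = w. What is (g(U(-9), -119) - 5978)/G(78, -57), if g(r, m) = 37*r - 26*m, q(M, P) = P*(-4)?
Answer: -1054/57 ≈ -18.491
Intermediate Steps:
U(w) = -9 + 3*w
q(M, P) = -4*P
g(r, m) = -26*m + 37*r
G(h, S) = -4*S (G(h, S) = (-4*0 - 4)*S = (0 - 4)*S = -4*S)
(g(U(-9), -119) - 5978)/G(78, -57) = ((-26*(-119) + 37*(-9 + 3*(-9))) - 5978)/((-4*(-57))) = ((3094 + 37*(-9 - 27)) - 5978)/228 = ((3094 + 37*(-36)) - 5978)*(1/228) = ((3094 - 1332) - 5978)*(1/228) = (1762 - 5978)*(1/228) = -4216*1/228 = -1054/57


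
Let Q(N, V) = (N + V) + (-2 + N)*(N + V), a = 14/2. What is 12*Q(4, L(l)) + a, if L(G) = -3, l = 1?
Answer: 43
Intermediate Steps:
a = 7 (a = 14*(½) = 7)
Q(N, V) = N + V + (-2 + N)*(N + V)
12*Q(4, L(l)) + a = 12*(4² - 1*4 - 1*(-3) + 4*(-3)) + 7 = 12*(16 - 4 + 3 - 12) + 7 = 12*3 + 7 = 36 + 7 = 43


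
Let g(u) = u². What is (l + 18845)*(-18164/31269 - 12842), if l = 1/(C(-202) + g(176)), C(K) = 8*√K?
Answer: 200787331*(-150760*√202 + 583742721*I)/(125076*(√202 - 3872*I)) ≈ -2.4202e+8 + 0.001709*I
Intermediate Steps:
l = 1/(30976 + 8*I*√202) (l = 1/(8*√(-202) + 176²) = 1/(8*(I*√202) + 30976) = 1/(8*I*√202 + 30976) = 1/(30976 + 8*I*√202) ≈ 3.2283e-5 - 1.185e-7*I)
(l + 18845)*(-18164/31269 - 12842) = ((242/7496293 - I*√202/119940688) + 18845)*(-18164/31269 - 12842) = (141267641827/7496293 - I*√202/119940688)*(-18164*1/31269 - 12842) = (141267641827/7496293 - I*√202/119940688)*(-18164/31269 - 12842) = (141267641827/7496293 - I*√202/119940688)*(-401574662/31269) = -56729505518214587474/234401585817 + 200787331*I*√202/1875212686536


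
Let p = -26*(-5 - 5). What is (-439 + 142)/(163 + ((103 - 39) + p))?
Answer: -297/487 ≈ -0.60986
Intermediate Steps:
p = 260 (p = -26*(-10) = 260)
(-439 + 142)/(163 + ((103 - 39) + p)) = (-439 + 142)/(163 + ((103 - 39) + 260)) = -297/(163 + (64 + 260)) = -297/(163 + 324) = -297/487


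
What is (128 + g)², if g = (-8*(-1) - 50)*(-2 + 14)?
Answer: 141376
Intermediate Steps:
g = -504 (g = (8 - 50)*12 = -42*12 = -504)
(128 + g)² = (128 - 504)² = (-376)² = 141376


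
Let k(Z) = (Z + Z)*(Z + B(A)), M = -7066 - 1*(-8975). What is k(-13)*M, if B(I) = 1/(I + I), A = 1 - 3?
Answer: 1315301/2 ≈ 6.5765e+5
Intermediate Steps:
A = -2
M = 1909 (M = -7066 + 8975 = 1909)
B(I) = 1/(2*I)
k(Z) = 2*Z*(-¼ + Z) (k(Z) = (Z + Z)*(Z + (½)/(-2)) = (2*Z)*(Z + (½)*(-½)) = (2*Z)*(Z - ¼) = (2*Z)*(-¼ + Z) = 2*Z*(-¼ + Z))
k(-13)*M = ((½)*(-13)*(-1 + 4*(-13)))*1909 = ((½)*(-13)*(-1 - 52))*1909 = ((½)*(-13)*(-53))*1909 = (689/2)*1909 = 1315301/2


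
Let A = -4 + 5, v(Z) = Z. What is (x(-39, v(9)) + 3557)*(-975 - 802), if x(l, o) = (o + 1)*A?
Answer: -6338559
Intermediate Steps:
A = 1
x(l, o) = 1 + o (x(l, o) = (o + 1)*1 = (1 + o)*1 = 1 + o)
(x(-39, v(9)) + 3557)*(-975 - 802) = ((1 + 9) + 3557)*(-975 - 802) = (10 + 3557)*(-1777) = 3567*(-1777) = -6338559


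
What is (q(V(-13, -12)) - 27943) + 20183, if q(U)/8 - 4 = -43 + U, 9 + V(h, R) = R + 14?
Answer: -8128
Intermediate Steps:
V(h, R) = 5 + R (V(h, R) = -9 + (R + 14) = -9 + (14 + R) = 5 + R)
q(U) = -312 + 8*U (q(U) = 32 + 8*(-43 + U) = 32 + (-344 + 8*U) = -312 + 8*U)
(q(V(-13, -12)) - 27943) + 20183 = ((-312 + 8*(5 - 12)) - 27943) + 20183 = ((-312 + 8*(-7)) - 27943) + 20183 = ((-312 - 56) - 27943) + 20183 = (-368 - 27943) + 20183 = -28311 + 20183 = -8128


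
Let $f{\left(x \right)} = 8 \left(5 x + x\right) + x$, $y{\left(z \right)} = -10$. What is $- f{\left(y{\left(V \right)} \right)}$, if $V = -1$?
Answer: $490$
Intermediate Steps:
$f{\left(x \right)} = 49 x$ ($f{\left(x \right)} = 8 \cdot 6 x + x = 48 x + x = 49 x$)
$- f{\left(y{\left(V \right)} \right)} = - 49 \left(-10\right) = \left(-1\right) \left(-490\right) = 490$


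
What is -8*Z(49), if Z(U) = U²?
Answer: -19208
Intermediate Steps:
-8*Z(49) = -8*49² = -8*2401 = -19208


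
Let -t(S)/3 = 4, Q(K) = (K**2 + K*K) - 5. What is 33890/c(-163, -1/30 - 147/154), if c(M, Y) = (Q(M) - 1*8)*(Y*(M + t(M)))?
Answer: 223674/60615625 ≈ 0.0036900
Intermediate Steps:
Q(K) = -5 + 2*K**2 (Q(K) = (K**2 + K**2) - 5 = 2*K**2 - 5 = -5 + 2*K**2)
t(S) = -12 (t(S) = -3*4 = -12)
c(M, Y) = Y*(-13 + 2*M**2)*(-12 + M) (c(M, Y) = ((-5 + 2*M**2) - 1*8)*(Y*(M - 12)) = ((-5 + 2*M**2) - 8)*(Y*(-12 + M)) = (-13 + 2*M**2)*(Y*(-12 + M)) = Y*(-13 + 2*M**2)*(-12 + M))
33890/c(-163, -1/30 - 147/154) = 33890/(((-1/30 - 147/154)*(156 - 24*(-163)**2 - 13*(-163) + 2*(-163)**3))) = 33890/(((-1*1/30 - 147*1/154)*(156 - 24*26569 + 2119 + 2*(-4330747)))) = 33890/(((-1/30 - 21/22)*(156 - 637656 + 2119 - 8661494))) = 33890/((-163/165*(-9296875))) = 33890/(303078125/33) = 33890*(33/303078125) = 223674/60615625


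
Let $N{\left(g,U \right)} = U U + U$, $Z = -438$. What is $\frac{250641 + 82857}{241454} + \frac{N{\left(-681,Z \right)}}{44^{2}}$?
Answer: $\frac{11715349113}{116863736} \approx 100.25$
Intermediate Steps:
$N{\left(g,U \right)} = U + U^{2}$ ($N{\left(g,U \right)} = U^{2} + U = U + U^{2}$)
$\frac{250641 + 82857}{241454} + \frac{N{\left(-681,Z \right)}}{44^{2}} = \frac{250641 + 82857}{241454} + \frac{\left(-438\right) \left(1 - 438\right)}{44^{2}} = 333498 \cdot \frac{1}{241454} + \frac{\left(-438\right) \left(-437\right)}{1936} = \frac{166749}{120727} + 191406 \cdot \frac{1}{1936} = \frac{166749}{120727} + \frac{95703}{968} = \frac{11715349113}{116863736}$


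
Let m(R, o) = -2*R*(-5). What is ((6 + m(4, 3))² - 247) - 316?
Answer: 1553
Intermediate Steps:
m(R, o) = 10*R
((6 + m(4, 3))² - 247) - 316 = ((6 + 10*4)² - 247) - 316 = ((6 + 40)² - 247) - 316 = (46² - 247) - 316 = (2116 - 247) - 316 = 1869 - 316 = 1553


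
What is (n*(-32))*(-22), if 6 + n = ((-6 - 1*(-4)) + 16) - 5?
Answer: 2112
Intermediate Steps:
n = 3 (n = -6 + (((-6 - 1*(-4)) + 16) - 5) = -6 + (((-6 + 4) + 16) - 5) = -6 + ((-2 + 16) - 5) = -6 + (14 - 5) = -6 + 9 = 3)
(n*(-32))*(-22) = (3*(-32))*(-22) = -96*(-22) = 2112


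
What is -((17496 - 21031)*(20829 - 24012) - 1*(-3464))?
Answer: -11255369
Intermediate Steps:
-((17496 - 21031)*(20829 - 24012) - 1*(-3464)) = -(-3535*(-3183) + 3464) = -(11251905 + 3464) = -1*11255369 = -11255369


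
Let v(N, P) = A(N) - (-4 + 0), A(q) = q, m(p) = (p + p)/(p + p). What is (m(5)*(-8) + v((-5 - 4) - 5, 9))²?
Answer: 324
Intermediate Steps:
m(p) = 1 (m(p) = (2*p)/((2*p)) = (2*p)*(1/(2*p)) = 1)
v(N, P) = 4 + N (v(N, P) = N - (-4 + 0) = N - 1*(-4) = N + 4 = 4 + N)
(m(5)*(-8) + v((-5 - 4) - 5, 9))² = (1*(-8) + (4 + ((-5 - 4) - 5)))² = (-8 + (4 + (-9 - 5)))² = (-8 + (4 - 14))² = (-8 - 10)² = (-18)² = 324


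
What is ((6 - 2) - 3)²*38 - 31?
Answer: 7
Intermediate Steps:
((6 - 2) - 3)²*38 - 31 = (4 - 3)²*38 - 31 = 1²*38 - 31 = 1*38 - 31 = 38 - 31 = 7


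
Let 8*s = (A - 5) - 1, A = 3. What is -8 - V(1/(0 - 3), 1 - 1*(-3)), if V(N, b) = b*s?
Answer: -13/2 ≈ -6.5000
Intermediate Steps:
s = -3/8 (s = ((3 - 5) - 1)/8 = (-2 - 1)/8 = (1/8)*(-3) = -3/8 ≈ -0.37500)
V(N, b) = -3*b/8 (V(N, b) = b*(-3/8) = -3*b/8)
-8 - V(1/(0 - 3), 1 - 1*(-3)) = -8 - (-3)*(1 - 1*(-3))/8 = -8 - (-3)*(1 + 3)/8 = -8 - (-3)*4/8 = -8 - 1*(-3/2) = -8 + 3/2 = -13/2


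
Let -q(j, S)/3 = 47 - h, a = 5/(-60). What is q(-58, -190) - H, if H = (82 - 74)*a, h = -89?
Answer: -1222/3 ≈ -407.33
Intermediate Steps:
a = -1/12 (a = 5*(-1/60) = -1/12 ≈ -0.083333)
q(j, S) = -408 (q(j, S) = -3*(47 - 1*(-89)) = -3*(47 + 89) = -3*136 = -408)
H = -⅔ (H = (82 - 74)*(-1/12) = 8*(-1/12) = -⅔ ≈ -0.66667)
q(-58, -190) - H = -408 - 1*(-⅔) = -408 + ⅔ = -1222/3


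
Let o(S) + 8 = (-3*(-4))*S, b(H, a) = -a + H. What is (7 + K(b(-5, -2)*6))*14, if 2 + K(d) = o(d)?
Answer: -3066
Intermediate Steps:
b(H, a) = H - a
o(S) = -8 + 12*S (o(S) = -8 + (-3*(-4))*S = -8 + 12*S)
K(d) = -10 + 12*d (K(d) = -2 + (-8 + 12*d) = -10 + 12*d)
(7 + K(b(-5, -2)*6))*14 = (7 + (-10 + 12*((-5 - 1*(-2))*6)))*14 = (7 + (-10 + 12*((-5 + 2)*6)))*14 = (7 + (-10 + 12*(-3*6)))*14 = (7 + (-10 + 12*(-18)))*14 = (7 + (-10 - 216))*14 = (7 - 226)*14 = -219*14 = -3066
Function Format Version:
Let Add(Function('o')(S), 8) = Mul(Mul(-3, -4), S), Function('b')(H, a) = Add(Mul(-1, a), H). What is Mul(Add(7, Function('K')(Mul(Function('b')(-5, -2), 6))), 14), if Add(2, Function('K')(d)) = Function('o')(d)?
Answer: -3066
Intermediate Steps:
Function('b')(H, a) = Add(H, Mul(-1, a))
Function('o')(S) = Add(-8, Mul(12, S)) (Function('o')(S) = Add(-8, Mul(Mul(-3, -4), S)) = Add(-8, Mul(12, S)))
Function('K')(d) = Add(-10, Mul(12, d)) (Function('K')(d) = Add(-2, Add(-8, Mul(12, d))) = Add(-10, Mul(12, d)))
Mul(Add(7, Function('K')(Mul(Function('b')(-5, -2), 6))), 14) = Mul(Add(7, Add(-10, Mul(12, Mul(Add(-5, Mul(-1, -2)), 6)))), 14) = Mul(Add(7, Add(-10, Mul(12, Mul(Add(-5, 2), 6)))), 14) = Mul(Add(7, Add(-10, Mul(12, Mul(-3, 6)))), 14) = Mul(Add(7, Add(-10, Mul(12, -18))), 14) = Mul(Add(7, Add(-10, -216)), 14) = Mul(Add(7, -226), 14) = Mul(-219, 14) = -3066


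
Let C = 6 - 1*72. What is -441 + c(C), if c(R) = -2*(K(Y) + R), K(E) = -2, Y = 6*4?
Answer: -305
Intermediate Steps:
Y = 24
C = -66 (C = 6 - 72 = -66)
c(R) = 4 - 2*R (c(R) = -2*(-2 + R) = 4 - 2*R)
-441 + c(C) = -441 + (4 - 2*(-66)) = -441 + (4 + 132) = -441 + 136 = -305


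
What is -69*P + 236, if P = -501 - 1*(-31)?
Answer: 32666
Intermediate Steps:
P = -470 (P = -501 + 31 = -470)
-69*P + 236 = -69*(-470) + 236 = 32430 + 236 = 32666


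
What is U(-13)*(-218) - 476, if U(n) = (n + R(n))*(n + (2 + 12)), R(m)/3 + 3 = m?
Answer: 12822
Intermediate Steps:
R(m) = -9 + 3*m
U(n) = (-9 + 4*n)*(14 + n) (U(n) = (n + (-9 + 3*n))*(n + (2 + 12)) = (-9 + 4*n)*(n + 14) = (-9 + 4*n)*(14 + n))
U(-13)*(-218) - 476 = (-126 + 4*(-13)² + 47*(-13))*(-218) - 476 = (-126 + 4*169 - 611)*(-218) - 476 = (-126 + 676 - 611)*(-218) - 476 = -61*(-218) - 476 = 13298 - 476 = 12822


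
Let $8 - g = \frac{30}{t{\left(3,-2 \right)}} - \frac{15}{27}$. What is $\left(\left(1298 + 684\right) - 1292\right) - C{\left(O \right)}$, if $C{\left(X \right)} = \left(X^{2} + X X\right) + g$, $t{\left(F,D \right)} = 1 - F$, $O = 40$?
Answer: $- \frac{22802}{9} \approx -2533.6$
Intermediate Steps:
$g = \frac{212}{9}$ ($g = 8 - \left(\frac{30}{1 - 3} - \frac{15}{27}\right) = 8 - \left(\frac{30}{1 - 3} - \frac{5}{9}\right) = 8 - \left(\frac{30}{-2} - \frac{5}{9}\right) = 8 - \left(30 \left(- \frac{1}{2}\right) - \frac{5}{9}\right) = 8 - \left(-15 - \frac{5}{9}\right) = 8 - - \frac{140}{9} = 8 + \frac{140}{9} = \frac{212}{9} \approx 23.556$)
$C{\left(X \right)} = \frac{212}{9} + 2 X^{2}$ ($C{\left(X \right)} = \left(X^{2} + X X\right) + \frac{212}{9} = \left(X^{2} + X^{2}\right) + \frac{212}{9} = 2 X^{2} + \frac{212}{9} = \frac{212}{9} + 2 X^{2}$)
$\left(\left(1298 + 684\right) - 1292\right) - C{\left(O \right)} = \left(\left(1298 + 684\right) - 1292\right) - \left(\frac{212}{9} + 2 \cdot 40^{2}\right) = \left(1982 - 1292\right) - \left(\frac{212}{9} + 2 \cdot 1600\right) = 690 - \left(\frac{212}{9} + 3200\right) = 690 - \frac{29012}{9} = - \frac{22802}{9}$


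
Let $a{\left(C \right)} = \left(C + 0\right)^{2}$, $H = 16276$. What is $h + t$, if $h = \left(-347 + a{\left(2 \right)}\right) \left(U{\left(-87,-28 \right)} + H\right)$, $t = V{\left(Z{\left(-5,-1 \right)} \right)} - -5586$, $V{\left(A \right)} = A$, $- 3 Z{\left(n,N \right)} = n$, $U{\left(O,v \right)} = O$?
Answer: $- \frac{16641718}{3} \approx -5.5472 \cdot 10^{6}$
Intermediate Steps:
$Z{\left(n,N \right)} = - \frac{n}{3}$
$a{\left(C \right)} = C^{2}$
$t = \frac{16763}{3}$ ($t = \left(- \frac{1}{3}\right) \left(-5\right) - -5586 = \frac{5}{3} + 5586 = \frac{16763}{3} \approx 5587.7$)
$h = -5552827$ ($h = \left(-347 + 2^{2}\right) \left(-87 + 16276\right) = \left(-347 + 4\right) 16189 = \left(-343\right) 16189 = -5552827$)
$h + t = -5552827 + \frac{16763}{3} = - \frac{16641718}{3}$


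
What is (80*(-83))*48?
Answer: -318720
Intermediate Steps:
(80*(-83))*48 = -6640*48 = -318720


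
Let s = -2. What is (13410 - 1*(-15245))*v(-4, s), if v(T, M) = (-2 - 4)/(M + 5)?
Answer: -57310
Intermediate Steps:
v(T, M) = -6/(5 + M)
(13410 - 1*(-15245))*v(-4, s) = (13410 - 1*(-15245))*(-6/(5 - 2)) = (13410 + 15245)*(-6/3) = 28655*(-6*1/3) = 28655*(-2) = -57310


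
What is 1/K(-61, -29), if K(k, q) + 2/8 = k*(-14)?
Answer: 4/3415 ≈ 0.0011713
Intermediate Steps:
K(k, q) = -¼ - 14*k (K(k, q) = -¼ + k*(-14) = -¼ - 14*k)
1/K(-61, -29) = 1/(-¼ - 14*(-61)) = 1/(-¼ + 854) = 1/(3415/4) = 4/3415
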